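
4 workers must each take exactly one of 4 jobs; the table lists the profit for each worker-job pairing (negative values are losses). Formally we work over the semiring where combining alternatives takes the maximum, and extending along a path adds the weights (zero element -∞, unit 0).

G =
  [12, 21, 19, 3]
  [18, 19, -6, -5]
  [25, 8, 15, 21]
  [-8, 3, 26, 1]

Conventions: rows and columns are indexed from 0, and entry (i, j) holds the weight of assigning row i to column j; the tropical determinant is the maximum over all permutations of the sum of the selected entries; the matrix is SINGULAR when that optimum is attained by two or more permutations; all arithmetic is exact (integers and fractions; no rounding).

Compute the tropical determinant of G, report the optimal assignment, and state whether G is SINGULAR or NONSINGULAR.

σ = (0, 1, 2, 3): 12 + 19 + 15 + 1 = 47
σ = (0, 1, 3, 2): 12 + 19 + 21 + 26 = 78
σ = (0, 2, 1, 3): 12 + (-6) + 8 + 1 = 15
σ = (0, 2, 3, 1): 12 + (-6) + 21 + 3 = 30
σ = (0, 3, 1, 2): 12 + (-5) + 8 + 26 = 41
σ = (0, 3, 2, 1): 12 + (-5) + 15 + 3 = 25
σ = (1, 0, 2, 3): 21 + 18 + 15 + 1 = 55
σ = (1, 0, 3, 2): 21 + 18 + 21 + 26 = 86
σ = (1, 2, 0, 3): 21 + (-6) + 25 + 1 = 41
σ = (1, 2, 3, 0): 21 + (-6) + 21 + (-8) = 28
σ = (1, 3, 0, 2): 21 + (-5) + 25 + 26 = 67
σ = (1, 3, 2, 0): 21 + (-5) + 15 + (-8) = 23
σ = (2, 0, 1, 3): 19 + 18 + 8 + 1 = 46
σ = (2, 0, 3, 1): 19 + 18 + 21 + 3 = 61
σ = (2, 1, 0, 3): 19 + 19 + 25 + 1 = 64
σ = (2, 1, 3, 0): 19 + 19 + 21 + (-8) = 51
σ = (2, 3, 0, 1): 19 + (-5) + 25 + 3 = 42
σ = (2, 3, 1, 0): 19 + (-5) + 8 + (-8) = 14
σ = (3, 0, 1, 2): 3 + 18 + 8 + 26 = 55
σ = (3, 0, 2, 1): 3 + 18 + 15 + 3 = 39
σ = (3, 1, 0, 2): 3 + 19 + 25 + 26 = 73
σ = (3, 1, 2, 0): 3 + 19 + 15 + (-8) = 29
σ = (3, 2, 0, 1): 3 + (-6) + 25 + 3 = 25
σ = (3, 2, 1, 0): 3 + (-6) + 8 + (-8) = -3
Optimal value attained by: σ = (1, 0, 3, 2).
Answer: det⊕(G) = 86; verdict: NONSINGULAR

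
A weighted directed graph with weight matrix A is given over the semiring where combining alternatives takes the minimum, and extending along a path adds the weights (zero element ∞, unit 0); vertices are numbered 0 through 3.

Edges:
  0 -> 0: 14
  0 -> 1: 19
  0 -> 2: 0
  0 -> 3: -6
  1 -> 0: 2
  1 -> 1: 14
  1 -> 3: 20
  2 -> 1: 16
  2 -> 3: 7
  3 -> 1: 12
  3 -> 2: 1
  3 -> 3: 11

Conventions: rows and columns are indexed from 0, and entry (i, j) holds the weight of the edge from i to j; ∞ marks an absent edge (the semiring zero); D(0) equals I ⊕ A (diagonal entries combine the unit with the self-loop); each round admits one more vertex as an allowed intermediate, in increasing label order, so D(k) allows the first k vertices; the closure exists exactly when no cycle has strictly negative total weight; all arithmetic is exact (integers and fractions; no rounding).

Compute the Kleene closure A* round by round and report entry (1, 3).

D(0):
  [0, 19, 0, -6]
  [2, 0, ∞, 20]
  [∞, 16, 0, 7]
  [∞, 12, 1, 0]
D(1):
  [0, 19, 0, -6]
  [2, 0, 2, -4]
  [∞, 16, 0, 7]
  [∞, 12, 1, 0]
D(2):
  [0, 19, 0, -6]
  [2, 0, 2, -4]
  [18, 16, 0, 7]
  [14, 12, 1, 0]
D(3):
  [0, 16, 0, -6]
  [2, 0, 2, -4]
  [18, 16, 0, 7]
  [14, 12, 1, 0]
D(4):
  [0, 6, -5, -6]
  [2, 0, -3, -4]
  [18, 16, 0, 7]
  [14, 12, 1, 0]
Answer: A*[1][3] = -4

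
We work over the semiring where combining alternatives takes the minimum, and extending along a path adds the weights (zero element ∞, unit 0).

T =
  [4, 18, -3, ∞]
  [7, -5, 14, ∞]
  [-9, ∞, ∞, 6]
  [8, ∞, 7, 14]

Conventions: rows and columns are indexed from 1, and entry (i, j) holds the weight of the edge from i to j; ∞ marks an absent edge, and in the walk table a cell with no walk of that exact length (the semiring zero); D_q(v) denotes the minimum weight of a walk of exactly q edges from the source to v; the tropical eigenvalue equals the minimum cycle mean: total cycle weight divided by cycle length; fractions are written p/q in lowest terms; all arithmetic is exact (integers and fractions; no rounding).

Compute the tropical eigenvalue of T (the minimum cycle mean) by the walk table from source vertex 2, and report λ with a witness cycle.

q=0: [∞, 0, ∞, ∞]
q=1: [7, -5, 14, ∞]
q=2: [2, -10, 4, 20]
q=3: [-5, -15, -1, 10]
q=4: [-10, -20, -8, 5]
Optimal cycle mean attained by: cycle 1->3->1, total (-3) + (-9), length 2.
Answer: λ = -6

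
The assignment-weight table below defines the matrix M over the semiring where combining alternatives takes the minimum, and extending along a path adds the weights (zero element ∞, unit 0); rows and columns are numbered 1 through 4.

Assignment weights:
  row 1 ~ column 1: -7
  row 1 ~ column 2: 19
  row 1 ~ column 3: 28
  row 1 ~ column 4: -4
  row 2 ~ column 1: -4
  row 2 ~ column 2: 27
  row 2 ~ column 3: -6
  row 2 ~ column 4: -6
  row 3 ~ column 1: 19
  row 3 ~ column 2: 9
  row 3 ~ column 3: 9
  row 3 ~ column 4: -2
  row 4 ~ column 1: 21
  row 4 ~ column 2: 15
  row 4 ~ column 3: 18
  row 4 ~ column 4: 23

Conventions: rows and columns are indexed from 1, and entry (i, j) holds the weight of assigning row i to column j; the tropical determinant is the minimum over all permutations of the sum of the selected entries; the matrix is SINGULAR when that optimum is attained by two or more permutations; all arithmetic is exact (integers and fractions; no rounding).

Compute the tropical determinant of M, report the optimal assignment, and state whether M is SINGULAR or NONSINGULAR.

σ = (1, 2, 3, 4): (-7) + 27 + 9 + 23 = 52
σ = (1, 2, 4, 3): (-7) + 27 + (-2) + 18 = 36
σ = (1, 3, 2, 4): (-7) + (-6) + 9 + 23 = 19
σ = (1, 3, 4, 2): (-7) + (-6) + (-2) + 15 = 0
σ = (1, 4, 2, 3): (-7) + (-6) + 9 + 18 = 14
σ = (1, 4, 3, 2): (-7) + (-6) + 9 + 15 = 11
σ = (2, 1, 3, 4): 19 + (-4) + 9 + 23 = 47
σ = (2, 1, 4, 3): 19 + (-4) + (-2) + 18 = 31
σ = (2, 3, 1, 4): 19 + (-6) + 19 + 23 = 55
σ = (2, 3, 4, 1): 19 + (-6) + (-2) + 21 = 32
σ = (2, 4, 1, 3): 19 + (-6) + 19 + 18 = 50
σ = (2, 4, 3, 1): 19 + (-6) + 9 + 21 = 43
σ = (3, 1, 2, 4): 28 + (-4) + 9 + 23 = 56
σ = (3, 1, 4, 2): 28 + (-4) + (-2) + 15 = 37
σ = (3, 2, 1, 4): 28 + 27 + 19 + 23 = 97
σ = (3, 2, 4, 1): 28 + 27 + (-2) + 21 = 74
σ = (3, 4, 1, 2): 28 + (-6) + 19 + 15 = 56
σ = (3, 4, 2, 1): 28 + (-6) + 9 + 21 = 52
σ = (4, 1, 2, 3): (-4) + (-4) + 9 + 18 = 19
σ = (4, 1, 3, 2): (-4) + (-4) + 9 + 15 = 16
σ = (4, 2, 1, 3): (-4) + 27 + 19 + 18 = 60
σ = (4, 2, 3, 1): (-4) + 27 + 9 + 21 = 53
σ = (4, 3, 1, 2): (-4) + (-6) + 19 + 15 = 24
σ = (4, 3, 2, 1): (-4) + (-6) + 9 + 21 = 20
Optimal value attained by: σ = (1, 3, 4, 2).
Answer: det⊕(M) = 0; verdict: NONSINGULAR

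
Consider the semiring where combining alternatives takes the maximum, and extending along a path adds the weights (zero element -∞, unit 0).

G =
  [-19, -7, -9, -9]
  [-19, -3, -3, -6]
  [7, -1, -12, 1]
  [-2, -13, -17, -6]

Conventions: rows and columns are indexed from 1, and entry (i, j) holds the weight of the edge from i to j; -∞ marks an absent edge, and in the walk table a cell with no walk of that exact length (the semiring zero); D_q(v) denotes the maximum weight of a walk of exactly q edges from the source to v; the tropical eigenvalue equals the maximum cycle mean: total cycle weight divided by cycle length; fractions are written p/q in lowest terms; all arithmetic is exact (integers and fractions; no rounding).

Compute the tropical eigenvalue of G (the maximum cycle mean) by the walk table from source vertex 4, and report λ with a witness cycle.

q=0: [-∞, -∞, -∞, 0]
q=1: [-2, -13, -17, -6]
q=2: [-8, -9, -11, -11]
q=3: [-4, -12, -12, -10]
q=4: [-5, -11, -13, -11]
Optimal cycle mean attained by: cycle 1->2->3->1, total (-7) + (-3) + 7, length 3.
Answer: λ = -1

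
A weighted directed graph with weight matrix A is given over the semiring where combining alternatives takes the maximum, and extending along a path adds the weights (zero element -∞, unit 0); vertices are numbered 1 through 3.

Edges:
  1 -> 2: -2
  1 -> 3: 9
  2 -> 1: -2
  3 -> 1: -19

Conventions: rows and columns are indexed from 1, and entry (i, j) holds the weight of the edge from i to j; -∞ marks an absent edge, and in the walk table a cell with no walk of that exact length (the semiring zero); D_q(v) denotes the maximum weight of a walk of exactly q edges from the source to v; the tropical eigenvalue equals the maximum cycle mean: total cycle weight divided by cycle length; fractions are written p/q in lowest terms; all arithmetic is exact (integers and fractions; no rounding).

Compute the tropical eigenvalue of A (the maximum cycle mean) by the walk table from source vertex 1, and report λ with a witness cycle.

q=0: [0, -∞, -∞]
q=1: [-∞, -2, 9]
q=2: [-4, -∞, -∞]
q=3: [-∞, -6, 5]
Optimal cycle mean attained by: cycle 1->2->1, total (-2) + (-2), length 2.
Answer: λ = -2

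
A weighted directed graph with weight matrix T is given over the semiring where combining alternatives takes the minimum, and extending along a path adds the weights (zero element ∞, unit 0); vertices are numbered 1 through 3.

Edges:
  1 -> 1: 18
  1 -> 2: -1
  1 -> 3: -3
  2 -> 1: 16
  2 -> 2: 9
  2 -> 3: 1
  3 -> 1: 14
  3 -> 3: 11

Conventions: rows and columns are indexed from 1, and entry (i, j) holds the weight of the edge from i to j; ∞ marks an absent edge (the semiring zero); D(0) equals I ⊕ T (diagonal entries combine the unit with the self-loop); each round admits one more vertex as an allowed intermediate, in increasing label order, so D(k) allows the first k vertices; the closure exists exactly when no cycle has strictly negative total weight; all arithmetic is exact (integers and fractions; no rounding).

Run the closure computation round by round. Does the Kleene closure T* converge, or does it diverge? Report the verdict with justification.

D(0):
  [0, -1, -3]
  [16, 0, 1]
  [14, ∞, 0]
D(1):
  [0, -1, -3]
  [16, 0, 1]
  [14, 13, 0]
D(2):
  [0, -1, -3]
  [16, 0, 1]
  [14, 13, 0]
D(3):
  [0, -1, -3]
  [15, 0, 1]
  [14, 13, 0]
Key observation: every diagonal entry stays at the unit through all rounds, so no improving cycle exists.
Answer: CONVERGES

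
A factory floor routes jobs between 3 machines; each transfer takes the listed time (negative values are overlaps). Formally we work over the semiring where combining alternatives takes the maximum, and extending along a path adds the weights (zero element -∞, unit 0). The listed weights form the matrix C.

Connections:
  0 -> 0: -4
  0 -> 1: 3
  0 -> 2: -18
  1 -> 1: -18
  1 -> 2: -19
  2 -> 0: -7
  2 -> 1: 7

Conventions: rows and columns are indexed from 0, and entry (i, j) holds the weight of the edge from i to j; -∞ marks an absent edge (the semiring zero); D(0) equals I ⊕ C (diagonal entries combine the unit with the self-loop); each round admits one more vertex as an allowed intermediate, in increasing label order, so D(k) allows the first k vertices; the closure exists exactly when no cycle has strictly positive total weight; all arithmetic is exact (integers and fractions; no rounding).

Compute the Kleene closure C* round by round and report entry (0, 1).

D(0):
  [0, 3, -18]
  [-∞, 0, -19]
  [-7, 7, 0]
D(1):
  [0, 3, -18]
  [-∞, 0, -19]
  [-7, 7, 0]
D(2):
  [0, 3, -16]
  [-∞, 0, -19]
  [-7, 7, 0]
D(3):
  [0, 3, -16]
  [-26, 0, -19]
  [-7, 7, 0]
Answer: C*[0][1] = 3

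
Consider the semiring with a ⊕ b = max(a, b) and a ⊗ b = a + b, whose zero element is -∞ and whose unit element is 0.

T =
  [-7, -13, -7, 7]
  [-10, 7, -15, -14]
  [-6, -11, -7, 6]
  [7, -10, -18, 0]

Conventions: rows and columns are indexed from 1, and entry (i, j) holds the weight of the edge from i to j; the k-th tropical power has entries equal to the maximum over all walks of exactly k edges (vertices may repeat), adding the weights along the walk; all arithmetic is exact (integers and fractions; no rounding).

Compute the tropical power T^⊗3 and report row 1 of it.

T^⊗2:
  [14, -3, -11, 7]
  [-3, 14, -8, -3]
  [13, -4, -12, 6]
  [7, -3, 0, 14]
T^⊗3:
  [14, 4, 7, 21]
  [4, 21, -1, 4]
  [13, 3, 6, 20]
  [21, 4, 0, 14]
Answer: row 1 of T^⊗3 = [14, 4, 7, 21]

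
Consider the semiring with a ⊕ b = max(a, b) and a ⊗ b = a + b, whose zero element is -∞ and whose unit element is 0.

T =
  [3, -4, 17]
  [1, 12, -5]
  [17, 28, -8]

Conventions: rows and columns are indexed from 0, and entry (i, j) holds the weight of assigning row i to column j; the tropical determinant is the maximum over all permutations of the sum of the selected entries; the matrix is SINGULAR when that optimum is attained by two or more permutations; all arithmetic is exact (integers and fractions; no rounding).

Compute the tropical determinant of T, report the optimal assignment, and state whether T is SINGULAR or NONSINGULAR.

σ = (0, 1, 2): 3 + 12 + (-8) = 7
σ = (0, 2, 1): 3 + (-5) + 28 = 26
σ = (1, 0, 2): (-4) + 1 + (-8) = -11
σ = (1, 2, 0): (-4) + (-5) + 17 = 8
σ = (2, 0, 1): 17 + 1 + 28 = 46
σ = (2, 1, 0): 17 + 12 + 17 = 46
Optimal value attained by: σ = (2, 0, 1).
Answer: det⊕(T) = 46; verdict: SINGULAR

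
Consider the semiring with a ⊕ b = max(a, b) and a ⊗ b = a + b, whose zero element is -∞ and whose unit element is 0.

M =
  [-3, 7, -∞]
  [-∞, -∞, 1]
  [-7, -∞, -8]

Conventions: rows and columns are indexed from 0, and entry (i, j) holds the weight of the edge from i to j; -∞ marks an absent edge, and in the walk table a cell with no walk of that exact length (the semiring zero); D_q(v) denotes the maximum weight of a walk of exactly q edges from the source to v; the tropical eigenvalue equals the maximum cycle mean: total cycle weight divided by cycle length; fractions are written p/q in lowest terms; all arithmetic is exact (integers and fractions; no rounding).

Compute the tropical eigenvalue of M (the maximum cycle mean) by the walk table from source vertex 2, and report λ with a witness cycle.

q=0: [-∞, -∞, 0]
q=1: [-7, -∞, -8]
q=2: [-10, 0, -16]
q=3: [-13, -3, 1]
Optimal cycle mean attained by: cycle 0->1->2->0, total 7 + 1 + (-7), length 3.
Answer: λ = 1/3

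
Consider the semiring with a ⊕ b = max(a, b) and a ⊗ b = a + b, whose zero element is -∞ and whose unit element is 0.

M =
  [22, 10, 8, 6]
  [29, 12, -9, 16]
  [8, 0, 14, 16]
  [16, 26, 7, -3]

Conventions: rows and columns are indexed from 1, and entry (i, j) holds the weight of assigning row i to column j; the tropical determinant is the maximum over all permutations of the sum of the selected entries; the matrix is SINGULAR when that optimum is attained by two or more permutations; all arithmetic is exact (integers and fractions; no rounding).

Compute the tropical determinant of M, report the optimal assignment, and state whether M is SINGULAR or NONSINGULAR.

σ = (1, 2, 3, 4): 22 + 12 + 14 + (-3) = 45
σ = (1, 2, 4, 3): 22 + 12 + 16 + 7 = 57
σ = (1, 3, 2, 4): 22 + (-9) + 0 + (-3) = 10
σ = (1, 3, 4, 2): 22 + (-9) + 16 + 26 = 55
σ = (1, 4, 2, 3): 22 + 16 + 0 + 7 = 45
σ = (1, 4, 3, 2): 22 + 16 + 14 + 26 = 78
σ = (2, 1, 3, 4): 10 + 29 + 14 + (-3) = 50
σ = (2, 1, 4, 3): 10 + 29 + 16 + 7 = 62
σ = (2, 3, 1, 4): 10 + (-9) + 8 + (-3) = 6
σ = (2, 3, 4, 1): 10 + (-9) + 16 + 16 = 33
σ = (2, 4, 1, 3): 10 + 16 + 8 + 7 = 41
σ = (2, 4, 3, 1): 10 + 16 + 14 + 16 = 56
σ = (3, 1, 2, 4): 8 + 29 + 0 + (-3) = 34
σ = (3, 1, 4, 2): 8 + 29 + 16 + 26 = 79
σ = (3, 2, 1, 4): 8 + 12 + 8 + (-3) = 25
σ = (3, 2, 4, 1): 8 + 12 + 16 + 16 = 52
σ = (3, 4, 1, 2): 8 + 16 + 8 + 26 = 58
σ = (3, 4, 2, 1): 8 + 16 + 0 + 16 = 40
σ = (4, 1, 2, 3): 6 + 29 + 0 + 7 = 42
σ = (4, 1, 3, 2): 6 + 29 + 14 + 26 = 75
σ = (4, 2, 1, 3): 6 + 12 + 8 + 7 = 33
σ = (4, 2, 3, 1): 6 + 12 + 14 + 16 = 48
σ = (4, 3, 1, 2): 6 + (-9) + 8 + 26 = 31
σ = (4, 3, 2, 1): 6 + (-9) + 0 + 16 = 13
Optimal value attained by: σ = (3, 1, 4, 2).
Answer: det⊕(M) = 79; verdict: NONSINGULAR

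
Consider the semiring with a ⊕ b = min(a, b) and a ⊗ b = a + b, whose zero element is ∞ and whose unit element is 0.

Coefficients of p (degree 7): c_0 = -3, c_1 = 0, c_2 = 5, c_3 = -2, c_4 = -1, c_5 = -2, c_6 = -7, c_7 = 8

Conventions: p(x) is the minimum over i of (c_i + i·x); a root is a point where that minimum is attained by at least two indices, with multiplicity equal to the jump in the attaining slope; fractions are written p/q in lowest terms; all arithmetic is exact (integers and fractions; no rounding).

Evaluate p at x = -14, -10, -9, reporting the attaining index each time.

p(-14) = min(-3+0·(-14)=-3, 0+1·(-14)=-14, 5+2·(-14)=-23, -2+3·(-14)=-44, -1+4·(-14)=-57, -2+5·(-14)=-72, -7+6·(-14)=-91, 8+7·(-14)=-90) = -91 (attained by i=6)
p(-10) = min(-3+0·(-10)=-3, 0+1·(-10)=-10, 5+2·(-10)=-15, -2+3·(-10)=-32, -1+4·(-10)=-41, -2+5·(-10)=-52, -7+6·(-10)=-67, 8+7·(-10)=-62) = -67 (attained by i=6)
p(-9) = min(-3+0·(-9)=-3, 0+1·(-9)=-9, 5+2·(-9)=-13, -2+3·(-9)=-29, -1+4·(-9)=-37, -2+5·(-9)=-47, -7+6·(-9)=-61, 8+7·(-9)=-55) = -61 (attained by i=6)
Answer: p(-14) = -91; p(-10) = -67; p(-9) = -61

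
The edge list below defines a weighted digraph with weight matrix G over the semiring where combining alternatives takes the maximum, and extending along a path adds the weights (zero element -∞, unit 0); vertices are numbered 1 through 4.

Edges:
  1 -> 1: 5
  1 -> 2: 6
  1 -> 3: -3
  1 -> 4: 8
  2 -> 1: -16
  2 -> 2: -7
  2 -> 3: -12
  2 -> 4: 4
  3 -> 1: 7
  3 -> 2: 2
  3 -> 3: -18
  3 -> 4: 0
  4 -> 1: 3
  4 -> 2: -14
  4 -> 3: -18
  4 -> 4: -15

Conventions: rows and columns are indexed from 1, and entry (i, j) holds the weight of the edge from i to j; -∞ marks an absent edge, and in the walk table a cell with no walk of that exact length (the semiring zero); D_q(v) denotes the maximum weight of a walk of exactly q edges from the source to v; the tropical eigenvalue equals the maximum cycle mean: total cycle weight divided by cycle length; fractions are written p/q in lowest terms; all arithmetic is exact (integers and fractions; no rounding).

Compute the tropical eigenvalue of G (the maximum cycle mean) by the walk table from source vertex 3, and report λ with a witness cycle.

q=0: [-∞, -∞, 0, -∞]
q=1: [7, 2, -18, 0]
q=2: [12, 13, 4, 15]
q=3: [18, 18, 9, 20]
q=4: [23, 24, 15, 26]
Optimal cycle mean attained by: cycle 1->4->1, total 8 + 3, length 2.
Answer: λ = 11/2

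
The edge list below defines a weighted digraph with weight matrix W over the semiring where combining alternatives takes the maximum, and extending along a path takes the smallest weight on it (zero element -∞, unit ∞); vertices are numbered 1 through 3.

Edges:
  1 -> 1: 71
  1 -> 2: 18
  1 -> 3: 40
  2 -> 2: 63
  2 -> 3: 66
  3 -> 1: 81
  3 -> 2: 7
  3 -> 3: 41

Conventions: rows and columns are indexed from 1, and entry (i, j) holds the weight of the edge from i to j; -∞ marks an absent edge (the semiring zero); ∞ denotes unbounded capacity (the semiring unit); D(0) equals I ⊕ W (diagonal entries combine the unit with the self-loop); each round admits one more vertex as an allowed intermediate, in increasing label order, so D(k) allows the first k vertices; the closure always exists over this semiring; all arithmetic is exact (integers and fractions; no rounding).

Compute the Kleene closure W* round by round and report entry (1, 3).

D(0):
  [∞, 18, 40]
  [-∞, ∞, 66]
  [81, 7, ∞]
D(1):
  [∞, 18, 40]
  [-∞, ∞, 66]
  [81, 18, ∞]
D(2):
  [∞, 18, 40]
  [-∞, ∞, 66]
  [81, 18, ∞]
D(3):
  [∞, 18, 40]
  [66, ∞, 66]
  [81, 18, ∞]
Answer: W*[1][3] = 40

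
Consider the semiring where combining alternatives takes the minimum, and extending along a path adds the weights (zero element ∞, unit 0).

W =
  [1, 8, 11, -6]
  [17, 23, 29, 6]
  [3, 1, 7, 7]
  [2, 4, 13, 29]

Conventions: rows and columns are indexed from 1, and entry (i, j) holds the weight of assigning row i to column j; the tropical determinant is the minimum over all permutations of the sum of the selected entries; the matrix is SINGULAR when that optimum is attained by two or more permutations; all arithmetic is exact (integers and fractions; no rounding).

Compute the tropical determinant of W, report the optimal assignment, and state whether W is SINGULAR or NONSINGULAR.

σ = (1, 2, 3, 4): 1 + 23 + 7 + 29 = 60
σ = (1, 2, 4, 3): 1 + 23 + 7 + 13 = 44
σ = (1, 3, 2, 4): 1 + 29 + 1 + 29 = 60
σ = (1, 3, 4, 2): 1 + 29 + 7 + 4 = 41
σ = (1, 4, 2, 3): 1 + 6 + 1 + 13 = 21
σ = (1, 4, 3, 2): 1 + 6 + 7 + 4 = 18
σ = (2, 1, 3, 4): 8 + 17 + 7 + 29 = 61
σ = (2, 1, 4, 3): 8 + 17 + 7 + 13 = 45
σ = (2, 3, 1, 4): 8 + 29 + 3 + 29 = 69
σ = (2, 3, 4, 1): 8 + 29 + 7 + 2 = 46
σ = (2, 4, 1, 3): 8 + 6 + 3 + 13 = 30
σ = (2, 4, 3, 1): 8 + 6 + 7 + 2 = 23
σ = (3, 1, 2, 4): 11 + 17 + 1 + 29 = 58
σ = (3, 1, 4, 2): 11 + 17 + 7 + 4 = 39
σ = (3, 2, 1, 4): 11 + 23 + 3 + 29 = 66
σ = (3, 2, 4, 1): 11 + 23 + 7 + 2 = 43
σ = (3, 4, 1, 2): 11 + 6 + 3 + 4 = 24
σ = (3, 4, 2, 1): 11 + 6 + 1 + 2 = 20
σ = (4, 1, 2, 3): (-6) + 17 + 1 + 13 = 25
σ = (4, 1, 3, 2): (-6) + 17 + 7 + 4 = 22
σ = (4, 2, 1, 3): (-6) + 23 + 3 + 13 = 33
σ = (4, 2, 3, 1): (-6) + 23 + 7 + 2 = 26
σ = (4, 3, 1, 2): (-6) + 29 + 3 + 4 = 30
σ = (4, 3, 2, 1): (-6) + 29 + 1 + 2 = 26
Optimal value attained by: σ = (1, 4, 3, 2).
Answer: det⊕(W) = 18; verdict: NONSINGULAR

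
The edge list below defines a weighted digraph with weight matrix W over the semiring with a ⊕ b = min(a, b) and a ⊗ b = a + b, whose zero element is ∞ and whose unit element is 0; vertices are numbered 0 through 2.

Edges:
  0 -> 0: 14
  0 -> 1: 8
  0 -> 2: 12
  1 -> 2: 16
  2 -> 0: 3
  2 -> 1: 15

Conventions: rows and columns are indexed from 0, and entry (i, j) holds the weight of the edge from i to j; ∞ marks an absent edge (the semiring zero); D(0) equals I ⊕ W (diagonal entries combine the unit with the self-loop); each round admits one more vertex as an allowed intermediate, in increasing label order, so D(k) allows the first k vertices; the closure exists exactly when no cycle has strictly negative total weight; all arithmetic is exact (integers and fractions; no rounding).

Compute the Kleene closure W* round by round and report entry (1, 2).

D(0):
  [0, 8, 12]
  [∞, 0, 16]
  [3, 15, 0]
D(1):
  [0, 8, 12]
  [∞, 0, 16]
  [3, 11, 0]
D(2):
  [0, 8, 12]
  [∞, 0, 16]
  [3, 11, 0]
D(3):
  [0, 8, 12]
  [19, 0, 16]
  [3, 11, 0]
Answer: W*[1][2] = 16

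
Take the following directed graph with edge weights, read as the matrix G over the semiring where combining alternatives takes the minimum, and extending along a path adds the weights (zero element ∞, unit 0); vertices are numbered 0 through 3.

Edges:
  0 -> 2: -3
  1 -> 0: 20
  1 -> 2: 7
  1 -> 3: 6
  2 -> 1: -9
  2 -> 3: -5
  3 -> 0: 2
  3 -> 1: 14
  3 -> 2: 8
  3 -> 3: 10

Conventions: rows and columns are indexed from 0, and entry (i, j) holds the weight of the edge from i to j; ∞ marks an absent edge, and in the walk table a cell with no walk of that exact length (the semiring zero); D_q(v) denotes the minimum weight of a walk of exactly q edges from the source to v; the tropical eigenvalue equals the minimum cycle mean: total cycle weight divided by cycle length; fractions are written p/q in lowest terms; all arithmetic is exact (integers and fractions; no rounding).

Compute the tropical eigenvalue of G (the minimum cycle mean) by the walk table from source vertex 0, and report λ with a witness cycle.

q=0: [0, ∞, ∞, ∞]
q=1: [∞, ∞, -3, ∞]
q=2: [∞, -12, ∞, -8]
q=3: [-6, 6, -5, -6]
q=4: [-4, -14, -9, -10]
Optimal cycle mean attained by: cycle 0->2->3->0, total (-3) + (-5) + 2, length 3.
Answer: λ = -2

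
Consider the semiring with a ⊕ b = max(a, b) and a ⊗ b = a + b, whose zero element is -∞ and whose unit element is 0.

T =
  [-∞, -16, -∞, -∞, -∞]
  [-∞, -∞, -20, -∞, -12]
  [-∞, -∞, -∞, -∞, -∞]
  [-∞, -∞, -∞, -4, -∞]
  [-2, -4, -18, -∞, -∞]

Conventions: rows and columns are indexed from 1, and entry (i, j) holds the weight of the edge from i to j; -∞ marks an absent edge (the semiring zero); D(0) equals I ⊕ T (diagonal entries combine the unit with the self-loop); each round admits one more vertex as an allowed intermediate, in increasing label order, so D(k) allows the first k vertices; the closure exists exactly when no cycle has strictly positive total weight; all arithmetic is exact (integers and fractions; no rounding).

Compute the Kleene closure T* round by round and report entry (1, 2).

D(0):
  [0, -16, -∞, -∞, -∞]
  [-∞, 0, -20, -∞, -12]
  [-∞, -∞, 0, -∞, -∞]
  [-∞, -∞, -∞, 0, -∞]
  [-2, -4, -18, -∞, 0]
D(1):
  [0, -16, -∞, -∞, -∞]
  [-∞, 0, -20, -∞, -12]
  [-∞, -∞, 0, -∞, -∞]
  [-∞, -∞, -∞, 0, -∞]
  [-2, -4, -18, -∞, 0]
D(2):
  [0, -16, -36, -∞, -28]
  [-∞, 0, -20, -∞, -12]
  [-∞, -∞, 0, -∞, -∞]
  [-∞, -∞, -∞, 0, -∞]
  [-2, -4, -18, -∞, 0]
D(3):
  [0, -16, -36, -∞, -28]
  [-∞, 0, -20, -∞, -12]
  [-∞, -∞, 0, -∞, -∞]
  [-∞, -∞, -∞, 0, -∞]
  [-2, -4, -18, -∞, 0]
D(4):
  [0, -16, -36, -∞, -28]
  [-∞, 0, -20, -∞, -12]
  [-∞, -∞, 0, -∞, -∞]
  [-∞, -∞, -∞, 0, -∞]
  [-2, -4, -18, -∞, 0]
D(5):
  [0, -16, -36, -∞, -28]
  [-14, 0, -20, -∞, -12]
  [-∞, -∞, 0, -∞, -∞]
  [-∞, -∞, -∞, 0, -∞]
  [-2, -4, -18, -∞, 0]
Answer: T*[1][2] = -16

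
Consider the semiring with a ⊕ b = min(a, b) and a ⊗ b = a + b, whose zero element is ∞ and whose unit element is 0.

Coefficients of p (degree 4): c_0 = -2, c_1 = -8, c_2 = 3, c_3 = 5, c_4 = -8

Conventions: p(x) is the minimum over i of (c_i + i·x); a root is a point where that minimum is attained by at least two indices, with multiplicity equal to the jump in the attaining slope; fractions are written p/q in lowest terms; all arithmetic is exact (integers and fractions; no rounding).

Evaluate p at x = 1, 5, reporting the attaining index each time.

p(1) = min(-2+0·1=-2, -8+1·1=-7, 3+2·1=5, 5+3·1=8, -8+4·1=-4) = -7 (attained by i=1)
p(5) = min(-2+0·5=-2, -8+1·5=-3, 3+2·5=13, 5+3·5=20, -8+4·5=12) = -3 (attained by i=1)
Answer: p(1) = -7; p(5) = -3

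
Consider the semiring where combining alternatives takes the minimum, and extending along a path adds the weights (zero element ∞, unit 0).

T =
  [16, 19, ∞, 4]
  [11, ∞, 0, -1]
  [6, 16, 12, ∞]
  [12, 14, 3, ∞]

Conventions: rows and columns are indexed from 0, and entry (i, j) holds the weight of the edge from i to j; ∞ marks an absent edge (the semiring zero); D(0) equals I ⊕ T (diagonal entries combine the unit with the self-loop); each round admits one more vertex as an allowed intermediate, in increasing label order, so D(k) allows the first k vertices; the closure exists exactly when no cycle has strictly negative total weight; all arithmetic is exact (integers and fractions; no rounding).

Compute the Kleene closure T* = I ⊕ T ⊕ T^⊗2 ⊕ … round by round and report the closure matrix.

D(0):
  [0, 19, ∞, 4]
  [11, 0, 0, -1]
  [6, 16, 0, ∞]
  [12, 14, 3, 0]
D(1):
  [0, 19, ∞, 4]
  [11, 0, 0, -1]
  [6, 16, 0, 10]
  [12, 14, 3, 0]
D(2):
  [0, 19, 19, 4]
  [11, 0, 0, -1]
  [6, 16, 0, 10]
  [12, 14, 3, 0]
D(3):
  [0, 19, 19, 4]
  [6, 0, 0, -1]
  [6, 16, 0, 10]
  [9, 14, 3, 0]
D(4):
  [0, 18, 7, 4]
  [6, 0, 0, -1]
  [6, 16, 0, 10]
  [9, 14, 3, 0]
Answer: T* = [[0, 18, 7, 4], [6, 0, 0, -1], [6, 16, 0, 10], [9, 14, 3, 0]]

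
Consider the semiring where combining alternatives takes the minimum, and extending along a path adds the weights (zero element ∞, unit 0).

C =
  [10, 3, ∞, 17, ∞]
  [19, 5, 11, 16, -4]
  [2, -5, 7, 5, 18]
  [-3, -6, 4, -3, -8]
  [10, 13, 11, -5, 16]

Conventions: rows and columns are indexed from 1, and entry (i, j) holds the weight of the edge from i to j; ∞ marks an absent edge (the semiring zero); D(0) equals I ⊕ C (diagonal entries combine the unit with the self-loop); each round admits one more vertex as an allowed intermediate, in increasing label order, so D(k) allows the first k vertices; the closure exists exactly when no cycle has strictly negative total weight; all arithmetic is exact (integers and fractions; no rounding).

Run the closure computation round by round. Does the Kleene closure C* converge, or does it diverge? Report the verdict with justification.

Detection: at round 0, diagonal entry (4, 4) turns strictly negative.
Key observation: the cycle 4->4 has total weight (-3), which is strictly negative.
Answer: DIVERGES — negative cycle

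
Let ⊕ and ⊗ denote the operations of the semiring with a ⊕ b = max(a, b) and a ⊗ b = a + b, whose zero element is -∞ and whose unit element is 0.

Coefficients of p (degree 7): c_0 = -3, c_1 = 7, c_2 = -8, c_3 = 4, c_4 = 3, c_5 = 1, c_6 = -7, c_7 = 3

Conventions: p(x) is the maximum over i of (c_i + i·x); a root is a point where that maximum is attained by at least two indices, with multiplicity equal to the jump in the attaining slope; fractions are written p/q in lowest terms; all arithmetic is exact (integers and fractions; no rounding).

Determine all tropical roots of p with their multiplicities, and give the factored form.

hull edge (i=0, c=-3) to (i=1, c=7): slope 10, span 1
hull edge (i=1, c=7) to (i=7, c=3): slope -2/3, span 6
Factored form: p(x) = 3 ⊗ (x ⊕ (-10)) ⊗ (x ⊕ 2/3) ⊗ (x ⊕ 2/3) ⊗ (x ⊕ 2/3) ⊗ (x ⊕ 2/3) ⊗ (x ⊕ 2/3) ⊗ (x ⊕ 2/3)
Answer: roots = -10 (mult 1), 2/3 (mult 6)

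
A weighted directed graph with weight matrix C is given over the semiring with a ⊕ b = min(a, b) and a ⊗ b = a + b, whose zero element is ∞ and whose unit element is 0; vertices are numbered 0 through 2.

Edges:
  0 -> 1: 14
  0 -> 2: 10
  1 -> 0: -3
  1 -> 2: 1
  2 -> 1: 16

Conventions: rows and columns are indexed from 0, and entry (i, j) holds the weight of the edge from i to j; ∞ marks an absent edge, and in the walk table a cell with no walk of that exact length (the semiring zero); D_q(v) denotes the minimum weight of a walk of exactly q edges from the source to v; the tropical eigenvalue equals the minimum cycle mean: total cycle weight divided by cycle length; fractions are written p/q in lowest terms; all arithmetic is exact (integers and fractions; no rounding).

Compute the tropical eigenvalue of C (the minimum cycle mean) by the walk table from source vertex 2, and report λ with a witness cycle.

q=0: [∞, ∞, 0]
q=1: [∞, 16, ∞]
q=2: [13, ∞, 17]
q=3: [∞, 27, 23]
Optimal cycle mean attained by: cycle 0->1->0, total 14 + (-3), length 2.
Answer: λ = 11/2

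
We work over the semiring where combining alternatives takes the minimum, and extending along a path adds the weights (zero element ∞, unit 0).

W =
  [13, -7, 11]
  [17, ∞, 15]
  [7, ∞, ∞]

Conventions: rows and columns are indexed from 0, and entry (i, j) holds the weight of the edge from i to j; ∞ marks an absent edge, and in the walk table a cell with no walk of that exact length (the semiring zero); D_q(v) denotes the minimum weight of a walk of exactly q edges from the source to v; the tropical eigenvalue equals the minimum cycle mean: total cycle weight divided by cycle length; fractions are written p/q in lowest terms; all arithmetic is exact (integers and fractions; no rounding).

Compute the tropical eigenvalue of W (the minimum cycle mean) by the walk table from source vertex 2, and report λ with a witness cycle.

q=0: [∞, ∞, 0]
q=1: [7, ∞, ∞]
q=2: [20, 0, 18]
q=3: [17, 13, 15]
Optimal cycle mean attained by: cycle 0->1->0, total (-7) + 17, length 2.
Answer: λ = 5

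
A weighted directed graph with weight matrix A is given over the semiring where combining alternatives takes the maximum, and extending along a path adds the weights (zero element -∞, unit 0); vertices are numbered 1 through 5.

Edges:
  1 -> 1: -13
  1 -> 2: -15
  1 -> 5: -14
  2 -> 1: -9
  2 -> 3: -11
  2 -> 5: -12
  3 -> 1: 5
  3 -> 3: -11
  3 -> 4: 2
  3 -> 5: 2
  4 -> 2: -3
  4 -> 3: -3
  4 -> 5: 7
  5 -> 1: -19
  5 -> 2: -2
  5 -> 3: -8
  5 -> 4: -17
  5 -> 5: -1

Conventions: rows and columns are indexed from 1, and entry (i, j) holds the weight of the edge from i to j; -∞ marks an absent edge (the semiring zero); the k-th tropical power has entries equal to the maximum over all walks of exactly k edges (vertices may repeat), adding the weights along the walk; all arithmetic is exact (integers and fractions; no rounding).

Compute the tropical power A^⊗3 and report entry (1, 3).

A^⊗2:
  [-24, -16, -22, -31, -15]
  [-6, -14, -20, -9, -9]
  [-6, 0, -1, -9, 9]
  [2, 5, -1, -1, 6]
  [-3, -3, -9, -6, -2]
A^⊗3:
  [-17, -17, -23, -20, -16]
  [-15, -11, -12, -18, -2]
  [4, 7, 1, 1, 8]
  [4, 4, -2, 1, 6]
  [-4, -4, -9, -7, 1]
Key observation: the optimum is the walk 1->5->5->3, with weight (-14) + (-1) + (-8) = -23.
Optimal value attained by: walk 1->5->5->3.
Answer: (A^⊗3)[1][3] = -23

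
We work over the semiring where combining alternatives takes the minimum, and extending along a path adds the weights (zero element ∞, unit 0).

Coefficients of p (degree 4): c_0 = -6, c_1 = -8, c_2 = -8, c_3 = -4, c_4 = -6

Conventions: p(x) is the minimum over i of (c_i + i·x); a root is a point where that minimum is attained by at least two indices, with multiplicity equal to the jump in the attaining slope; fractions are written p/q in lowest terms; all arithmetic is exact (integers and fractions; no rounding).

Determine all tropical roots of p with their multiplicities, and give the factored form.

hull edge (i=0, c=-6) to (i=1, c=-8): slope -2, span 1
hull edge (i=1, c=-8) to (i=2, c=-8): slope 0, span 1
hull edge (i=2, c=-8) to (i=4, c=-6): slope 1, span 2
Factored form: p(x) = -6 ⊗ (x ⊕ (-1)) ⊗ (x ⊕ (-1)) ⊗ (x ⊕ 0) ⊗ (x ⊕ 2)
Answer: roots = -1 (mult 2), 0 (mult 1), 2 (mult 1)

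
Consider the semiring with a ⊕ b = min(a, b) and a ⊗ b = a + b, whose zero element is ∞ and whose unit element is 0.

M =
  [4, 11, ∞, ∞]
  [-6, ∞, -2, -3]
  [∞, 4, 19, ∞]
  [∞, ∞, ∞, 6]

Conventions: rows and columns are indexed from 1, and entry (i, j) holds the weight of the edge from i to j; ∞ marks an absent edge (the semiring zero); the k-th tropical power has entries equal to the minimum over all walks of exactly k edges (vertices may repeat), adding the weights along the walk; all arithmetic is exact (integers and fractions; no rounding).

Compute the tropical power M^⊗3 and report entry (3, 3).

M^⊗2:
  [5, 15, 9, 8]
  [-2, 2, 17, 3]
  [-2, 23, 2, 1]
  [∞, ∞, ∞, 12]
M^⊗3:
  [9, 13, 13, 12]
  [-4, 9, 0, -1]
  [2, 6, 21, 7]
  [∞, ∞, ∞, 18]
Key observation: the optimum is the walk 3->2->3->3, with weight 4 + (-2) + 19 = 21.
Optimal value attained by: walk 3->2->3->3.
Answer: (M^⊗3)[3][3] = 21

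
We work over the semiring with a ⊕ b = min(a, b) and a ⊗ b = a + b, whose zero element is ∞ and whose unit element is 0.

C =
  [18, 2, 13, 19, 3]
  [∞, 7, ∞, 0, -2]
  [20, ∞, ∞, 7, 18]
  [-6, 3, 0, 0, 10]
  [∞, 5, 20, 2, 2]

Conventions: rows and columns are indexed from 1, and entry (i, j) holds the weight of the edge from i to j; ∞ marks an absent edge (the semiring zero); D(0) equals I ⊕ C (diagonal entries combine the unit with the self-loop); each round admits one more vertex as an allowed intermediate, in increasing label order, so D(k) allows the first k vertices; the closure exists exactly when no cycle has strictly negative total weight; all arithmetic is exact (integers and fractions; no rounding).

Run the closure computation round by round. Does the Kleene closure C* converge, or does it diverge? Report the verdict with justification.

D(0):
  [0, 2, 13, 19, 3]
  [∞, 0, ∞, 0, -2]
  [20, ∞, 0, 7, 18]
  [-6, 3, 0, 0, 10]
  [∞, 5, 20, 2, 0]
D(1):
  [0, 2, 13, 19, 3]
  [∞, 0, ∞, 0, -2]
  [20, 22, 0, 7, 18]
  [-6, -4, 0, 0, -3]
  [∞, 5, 20, 2, 0]
Detection: at round 2, diagonal entry (4, 4) turns strictly negative.
Key observation: the cycle 4->1->2->4 has total weight (-6) + 2 + 0, which is strictly negative.
Answer: DIVERGES — negative cycle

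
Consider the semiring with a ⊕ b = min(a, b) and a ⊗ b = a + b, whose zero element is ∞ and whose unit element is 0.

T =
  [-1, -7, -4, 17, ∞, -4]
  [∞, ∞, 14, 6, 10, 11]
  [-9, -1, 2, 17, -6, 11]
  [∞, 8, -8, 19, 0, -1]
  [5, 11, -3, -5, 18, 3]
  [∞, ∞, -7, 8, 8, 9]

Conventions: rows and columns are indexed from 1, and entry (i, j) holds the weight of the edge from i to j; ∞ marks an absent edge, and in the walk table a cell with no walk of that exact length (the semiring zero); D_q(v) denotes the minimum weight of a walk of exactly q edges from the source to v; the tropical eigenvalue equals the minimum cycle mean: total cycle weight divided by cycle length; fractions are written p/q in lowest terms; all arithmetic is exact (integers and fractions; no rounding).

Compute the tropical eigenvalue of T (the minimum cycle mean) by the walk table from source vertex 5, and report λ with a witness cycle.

q=0: [∞, ∞, ∞, ∞, 0, ∞]
q=1: [5, 11, -3, -5, 18, 3]
q=2: [-12, -4, -13, 11, -9, -6]
q=3: [-22, -19, -16, -14, -19, -16]
q=4: [-25, -29, -26, -24, -22, -26]
q=5: [-35, -32, -33, -27, -32, -29]
q=6: [-42, -42, -39, -37, -39, -39]
Optimal cycle mean attained by: cycle 1->6->3->1, total (-4) + (-7) + (-9), length 3.
Answer: λ = -20/3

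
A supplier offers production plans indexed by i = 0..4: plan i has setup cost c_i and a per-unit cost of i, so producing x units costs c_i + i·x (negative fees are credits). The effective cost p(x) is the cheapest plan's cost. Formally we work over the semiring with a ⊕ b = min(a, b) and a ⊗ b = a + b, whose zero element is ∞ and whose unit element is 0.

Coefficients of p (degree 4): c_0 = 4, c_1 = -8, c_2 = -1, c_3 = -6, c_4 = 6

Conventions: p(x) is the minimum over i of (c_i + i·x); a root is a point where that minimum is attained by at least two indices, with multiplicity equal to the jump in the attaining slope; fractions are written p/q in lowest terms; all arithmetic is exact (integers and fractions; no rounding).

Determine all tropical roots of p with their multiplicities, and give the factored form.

hull edge (i=0, c=4) to (i=1, c=-8): slope -12, span 1
hull edge (i=1, c=-8) to (i=3, c=-6): slope 1, span 2
hull edge (i=3, c=-6) to (i=4, c=6): slope 12, span 1
Factored form: p(x) = 6 ⊗ (x ⊕ (-12)) ⊗ (x ⊕ (-1)) ⊗ (x ⊕ (-1)) ⊗ (x ⊕ 12)
Answer: roots = -12 (mult 1), -1 (mult 2), 12 (mult 1)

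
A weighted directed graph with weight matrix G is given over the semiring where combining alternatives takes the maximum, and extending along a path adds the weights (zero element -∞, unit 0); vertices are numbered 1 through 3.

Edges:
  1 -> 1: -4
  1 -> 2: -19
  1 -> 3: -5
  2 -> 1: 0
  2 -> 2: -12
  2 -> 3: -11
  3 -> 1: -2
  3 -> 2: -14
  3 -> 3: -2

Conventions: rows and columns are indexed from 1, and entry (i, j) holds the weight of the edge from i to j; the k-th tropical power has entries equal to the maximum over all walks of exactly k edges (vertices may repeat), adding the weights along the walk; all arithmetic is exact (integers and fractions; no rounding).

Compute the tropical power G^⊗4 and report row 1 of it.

G^⊗2:
  [-7, -19, -7]
  [-4, -19, -5]
  [-4, -16, -4]
G^⊗3:
  [-9, -21, -9]
  [-7, -19, -7]
  [-6, -18, -6]
G^⊗4:
  [-11, -23, -11]
  [-9, -21, -9]
  [-8, -20, -8]
Answer: row 1 of G^⊗4 = [-11, -23, -11]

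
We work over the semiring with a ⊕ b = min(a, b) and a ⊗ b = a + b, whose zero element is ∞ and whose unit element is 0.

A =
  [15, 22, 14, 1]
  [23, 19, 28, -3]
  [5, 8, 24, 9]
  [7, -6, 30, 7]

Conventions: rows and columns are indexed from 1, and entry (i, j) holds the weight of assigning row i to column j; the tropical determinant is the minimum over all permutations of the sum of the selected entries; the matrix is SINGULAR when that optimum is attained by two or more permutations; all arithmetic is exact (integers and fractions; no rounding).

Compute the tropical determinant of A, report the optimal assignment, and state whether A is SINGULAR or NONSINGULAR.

σ = (1, 2, 3, 4): 15 + 19 + 24 + 7 = 65
σ = (1, 2, 4, 3): 15 + 19 + 9 + 30 = 73
σ = (1, 3, 2, 4): 15 + 28 + 8 + 7 = 58
σ = (1, 3, 4, 2): 15 + 28 + 9 + (-6) = 46
σ = (1, 4, 2, 3): 15 + (-3) + 8 + 30 = 50
σ = (1, 4, 3, 2): 15 + (-3) + 24 + (-6) = 30
σ = (2, 1, 3, 4): 22 + 23 + 24 + 7 = 76
σ = (2, 1, 4, 3): 22 + 23 + 9 + 30 = 84
σ = (2, 3, 1, 4): 22 + 28 + 5 + 7 = 62
σ = (2, 3, 4, 1): 22 + 28 + 9 + 7 = 66
σ = (2, 4, 1, 3): 22 + (-3) + 5 + 30 = 54
σ = (2, 4, 3, 1): 22 + (-3) + 24 + 7 = 50
σ = (3, 1, 2, 4): 14 + 23 + 8 + 7 = 52
σ = (3, 1, 4, 2): 14 + 23 + 9 + (-6) = 40
σ = (3, 2, 1, 4): 14 + 19 + 5 + 7 = 45
σ = (3, 2, 4, 1): 14 + 19 + 9 + 7 = 49
σ = (3, 4, 1, 2): 14 + (-3) + 5 + (-6) = 10
σ = (3, 4, 2, 1): 14 + (-3) + 8 + 7 = 26
σ = (4, 1, 2, 3): 1 + 23 + 8 + 30 = 62
σ = (4, 1, 3, 2): 1 + 23 + 24 + (-6) = 42
σ = (4, 2, 1, 3): 1 + 19 + 5 + 30 = 55
σ = (4, 2, 3, 1): 1 + 19 + 24 + 7 = 51
σ = (4, 3, 1, 2): 1 + 28 + 5 + (-6) = 28
σ = (4, 3, 2, 1): 1 + 28 + 8 + 7 = 44
Optimal value attained by: σ = (3, 4, 1, 2).
Answer: det⊕(A) = 10; verdict: NONSINGULAR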